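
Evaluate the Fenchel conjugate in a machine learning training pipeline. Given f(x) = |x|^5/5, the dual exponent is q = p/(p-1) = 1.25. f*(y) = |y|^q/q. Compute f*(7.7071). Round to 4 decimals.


The conjugate exponent q satisfies 1/p + 1/q = 1.
p = 5, so q = 5/(5 - 1) = 1.25
|y|^q = 7.7071^1.25 = 12.8414
f*(7.7071) = 12.8414 / 1.25 = 10.2732


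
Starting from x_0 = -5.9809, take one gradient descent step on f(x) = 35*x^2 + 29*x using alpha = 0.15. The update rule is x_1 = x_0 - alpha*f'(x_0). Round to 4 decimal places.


We compute the gradient at x_0 and apply the update.
f'(x) = 70*x + 29
f'(-5.9809) = 70*-5.9809 + 29 = -389.663
x_1 = -5.9809 - 0.15*-389.663 = 52.4686


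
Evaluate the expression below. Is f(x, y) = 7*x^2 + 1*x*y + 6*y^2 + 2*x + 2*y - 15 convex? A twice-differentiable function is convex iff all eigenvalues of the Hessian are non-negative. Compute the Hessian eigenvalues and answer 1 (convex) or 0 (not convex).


The Hessian of f(x,y) = 7*x^2 + 1*x*y + 6*y^2 + 2*x + 2*y - 15 is:
H = [[14, 1], [1, 12]]
Trace = 14 + 12 = 26
Determinant = 14*12 - (1)^2 = 167
Discriminant = (26)^2 - 4*167 = 8.0
Eigenvalues: lambda_1 = 11.5858, lambda_2 = 14.4142
The function is convex.

1


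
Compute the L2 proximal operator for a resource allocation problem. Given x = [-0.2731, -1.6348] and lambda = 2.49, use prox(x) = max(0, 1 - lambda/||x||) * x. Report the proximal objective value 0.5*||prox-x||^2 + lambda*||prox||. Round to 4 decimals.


Step 1: Compute ||x||.
||x|| = 1.6575
Step 2: Compute scaling factor.
scale = max(0, 1 - 2.49/1.6575) = 0.0
Step 3: prox(x) = [-0.0, -0.0]
||prox(x)|| = 0.0
Step 4: Proximal objective.
0.5*||prox-x||^2 = 1.3736
lambda*||prox|| = 0.0
Total = 1.3736


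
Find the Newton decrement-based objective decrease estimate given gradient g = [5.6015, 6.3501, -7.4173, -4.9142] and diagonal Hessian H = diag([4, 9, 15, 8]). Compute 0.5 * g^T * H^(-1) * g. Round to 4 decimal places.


Step 1: H is diagonal, so H^(-1) * g = [1.4004, 0.7056, -0.4945, -0.6143].
Step 2: g^T H^(-1) g = sum_i g_i^2 / H_ii
  = (5.6015)^2/4 + (6.3501)^2/9 + (-7.4173)^2/15 + (-4.9142)^2/8
  = 7.8442 + 4.4804 + 3.6678 + 3.0187 = 19.011
Step 3: Objective decrease = 0.5 * g^T H^(-1) g = 9.5055


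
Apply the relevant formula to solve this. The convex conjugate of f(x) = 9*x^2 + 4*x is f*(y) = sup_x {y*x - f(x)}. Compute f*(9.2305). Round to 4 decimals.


f*(y) = sup_x {y*x - a*x^2 - b*x} = sup_x {(y-b)*x - a*x^2}
FOC: (y - b) - 2a*x = 0 => x* = (y - b)/(2a)
x* = (9.2305 - 4)/(2*9) = 0.2906
f*(9.2305) = (y-b)^2/(4a) = (9.2305 - 4)^2/(4*9)
= 27.3581/36 = 0.7599


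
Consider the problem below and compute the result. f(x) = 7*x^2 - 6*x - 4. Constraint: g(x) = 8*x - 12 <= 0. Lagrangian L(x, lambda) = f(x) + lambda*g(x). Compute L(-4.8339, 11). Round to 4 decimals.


Step 1: Evaluate f(x).
f(-4.8339) = 7*(-4.8339)^2 - 6*(-4.8339) - 4 = 188.5695
Step 2: Evaluate g(x).
g(-4.8339) = 8*-4.8339 - 12 = -50.6712
Step 3: Compute Lagrangian.
L = 188.5695 + 11*-50.6712 = -368.8137


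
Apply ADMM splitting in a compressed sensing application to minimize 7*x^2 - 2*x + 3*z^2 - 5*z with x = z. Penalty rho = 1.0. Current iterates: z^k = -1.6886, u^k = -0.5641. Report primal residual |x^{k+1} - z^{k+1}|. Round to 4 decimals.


ADMM iteration with rho = 1.0, z^k = -1.6886, u^k = -0.5641
Step 1: x-update.
Minimize 7*x^2 - 2*x + (1.0/2)*(x + 1.6886 - 0.5641)^2
FOC: (2*7 + 1.0)*x = 2 + 1.0*(-1.6886 + 0.5641)
x^{k+1} = 0.0584
Step 2: z-update.
Minimize 3*z^2 - 5*z + (1.0/2)*(0.0584 - z - 0.5641)^2
FOC: (2*3 + 1.0)*z = 5 + 1.0*(0.0584 - 0.5641)
z^{k+1} = 0.642
Step 3: u-update.
u^{k+1} = -0.5641 + 0.0584 - 0.642 = -1.1478
Step 4: Primal residual = |0.0584 - 0.642| = 0.5837


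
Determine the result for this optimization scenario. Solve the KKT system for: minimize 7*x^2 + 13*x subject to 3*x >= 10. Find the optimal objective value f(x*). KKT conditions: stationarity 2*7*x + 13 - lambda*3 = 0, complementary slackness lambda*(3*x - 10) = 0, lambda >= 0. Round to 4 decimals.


Step 1: Try lambda = 0 (constraint inactive).
x_unc = -13/(2*7) = -0.9286
Check: 3*-0.9286 = -2.7858 < 10 -- violated!
Step 2: Constraint must be active: 3*x = 10
x* = 10/3 = 3.3333 (rounded; the exact value 10/3 is used below)
lambda = (2*7*(10/3) + 13)/3 = 19.8889
Step 3: Compute optimal value.
f(x*) = 7*(10/3)^2 + 13*(10/3) = 121.1111


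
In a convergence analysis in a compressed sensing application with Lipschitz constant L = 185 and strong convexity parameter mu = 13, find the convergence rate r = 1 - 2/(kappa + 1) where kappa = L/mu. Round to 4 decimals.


Step 1: Compute the condition number.
kappa = L/mu = 185/13 = 14.2308
Step 2: Compute the convergence rate.
r = 1 - 2/(kappa + 1) = 1 - 2*mu/(L + mu) = (L - mu)/(L + mu) = 172/198 = 0.8687


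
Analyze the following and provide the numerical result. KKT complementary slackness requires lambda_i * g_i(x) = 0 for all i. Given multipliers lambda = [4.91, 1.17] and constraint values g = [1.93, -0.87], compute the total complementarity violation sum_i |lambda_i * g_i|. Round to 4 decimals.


KKT complementary slackness check:
lambda_1 * g_1 = 4.91 * 1.93 = 9.4763
lambda_2 * g_2 = 1.17 * -0.87 = -1.0179
Total violation = 9.4763 + 1.0179 = 10.4942


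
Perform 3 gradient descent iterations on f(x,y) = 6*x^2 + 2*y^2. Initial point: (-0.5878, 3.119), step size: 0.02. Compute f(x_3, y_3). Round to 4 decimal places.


Gradient descent on f(x,y) = 6*x^2 + 2*y^2.
Starting point: (-0.5878, 3.119), alpha = 0.02
Step 1: grad_x = 2*6*-0.5878 = -7.0536, grad_y = 2*2*3.119 = 12.476
  x_1 = -0.5878 - 0.02*-7.0536 = -0.4467
  y_1 = 3.119 - 0.02*12.476 = 2.8695
Step 2: grad_x = 2*6*-0.4467 = -5.3607, grad_y = 2*2*2.8695 = 11.4779
  x_2 = -0.4467 - 0.02*-5.3607 = -0.3395
  y_2 = 2.8695 - 0.02*11.4779 = 2.6399
Step 3: grad_x = 2*6*-0.3395 = -4.0742, grad_y = 2*2*2.6399 = 10.5597
  x_3 = -0.3395 - 0.02*-4.0742 = -0.258
  y_3 = 2.6399 - 0.02*10.5597 = 2.4287
f(-0.258, 2.4287) = 6*(-0.258)^2 + 2*2.4287^2 = 12.1969


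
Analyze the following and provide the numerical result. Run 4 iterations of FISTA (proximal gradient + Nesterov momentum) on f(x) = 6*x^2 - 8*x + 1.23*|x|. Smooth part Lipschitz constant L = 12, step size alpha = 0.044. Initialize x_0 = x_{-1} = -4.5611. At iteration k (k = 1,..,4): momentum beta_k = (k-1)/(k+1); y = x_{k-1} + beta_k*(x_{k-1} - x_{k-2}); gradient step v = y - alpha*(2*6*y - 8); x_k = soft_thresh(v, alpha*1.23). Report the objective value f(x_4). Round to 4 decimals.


FISTA on f(x) = 6*x^2 - 8*x + 1.23*|x|
L = 12, alpha = 0.044
Iteration 1: beta = 0.0, y = -4.5611 + 0.0*(-4.5611 + 4.5611) = -4.5611
  grad(y) = -62.7332, v = y - alpha*grad = -1.8008
  prox(v) = soft_thresh(-1.8008, 0.0541) = -1.7467
Iteration 2: beta = 0.3333, y = -1.7467 + 0.3333*(-1.7467 + 4.5611) = -0.8086
  grad(y) = -17.7031, v = y - alpha*grad = -0.0297
  prox(v) = soft_thresh(-0.0297, 0.0541) = 0.0
Iteration 3: beta = 0.5, y = 0.0 + 0.5*(0.0 + 1.7467) = 0.8734
  grad(y) = 2.4803, v = y - alpha*grad = 0.7642
  prox(v) = soft_thresh(0.7642, 0.0541) = 0.7101
Iteration 4: beta = 0.6, y = 0.7101 + 0.6*(0.7101 - 0.0) = 1.1362
  grad(y) = 5.634, v = y - alpha*grad = 0.8883
  prox(v) = soft_thresh(0.8883, 0.0541) = 0.8342
f(x_4) = 6*0.8342^2 - 8*0.8342 + 1.23*|0.8342| = -1.4724


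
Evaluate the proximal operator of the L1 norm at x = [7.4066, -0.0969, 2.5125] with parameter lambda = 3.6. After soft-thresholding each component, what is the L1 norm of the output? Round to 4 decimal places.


Soft-thresholding with lambda = 3.6:
prox(7.4066) = sign(7.4066)*max(|7.4066| - 3.6, 0) = 3.8066
prox(-0.0969) = sign(-0.0969)*max(|-0.0969| - 3.6, 0) = 0.0
prox(2.5125) = sign(2.5125)*max(|2.5125| - 3.6, 0) = 0.0
prox(x) = [3.8066, 0.0, 0.0]
||prox(x)||_1 = 3.8066 + 0.0 + 0.0 = 3.8066


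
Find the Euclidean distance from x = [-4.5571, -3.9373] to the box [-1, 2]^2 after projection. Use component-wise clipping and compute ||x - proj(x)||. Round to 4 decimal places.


Project each component onto [-1, 2].
clip(-4.5571) = -1.0, clip(-3.9373) = -1.0
Projection = [-1.0, -1.0]
Squared diffs: [12.653, 8.6277]
Distance = sqrt(21.2807) = 4.6131


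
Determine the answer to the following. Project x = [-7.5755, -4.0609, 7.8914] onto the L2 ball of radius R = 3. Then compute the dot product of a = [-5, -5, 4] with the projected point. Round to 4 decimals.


Step 1: Compute ||x|| (intermediates to 6 decimals).
||x|| = sqrt((-7.5755)^2 + (-4.0609)^2 + 7.8914^2) = 11.668475
Step 2: Project.
Since ||x|| > R, scale = R/||x|| = 3/11.668475 = 0.257103, proj(x) = scale * x
proj(x) = [-1.947684, -1.04407, 2.028903]
Step 3: Dot product.
a^T * proj(x) = -5*(-1.947684) - 5*(-1.04407) + 4*2.028903 = 23.0744


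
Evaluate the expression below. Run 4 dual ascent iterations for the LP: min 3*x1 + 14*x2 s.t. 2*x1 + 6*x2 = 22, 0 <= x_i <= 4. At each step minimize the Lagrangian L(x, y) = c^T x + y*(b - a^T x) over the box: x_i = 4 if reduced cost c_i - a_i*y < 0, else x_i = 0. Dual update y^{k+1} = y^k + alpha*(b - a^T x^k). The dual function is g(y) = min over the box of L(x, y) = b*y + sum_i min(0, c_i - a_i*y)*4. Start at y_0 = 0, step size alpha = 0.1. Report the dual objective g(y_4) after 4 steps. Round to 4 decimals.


Dual ascent for LP: min 3*x1 + 14*x2, 2*x1 + 6*x2 = 22, 0 <= x_i <= 4
Step 1: y^k = 0.0, reduced costs: (3.0, 14.0)
  x^k = (0.0, 0.0), subgradient = b - a^T x = 22.0
  y^{k+1} = 0.0 + 0.1*22.0 = 2.2
Step 2: y^k = 2.2, reduced costs: (-1.4, 0.8)
  x^k = (4.0, 0.0), subgradient = b - a^T x = 14.0
  y^{k+1} = 2.2 + 0.1*14.0 = 3.6
Step 3: y^k = 3.6, reduced costs: (-4.2, -7.6)
  x^k = (4.0, 4.0), subgradient = b - a^T x = -10.0
  y^{k+1} = 3.6 + 0.1*-10.0 = 2.6
Step 4: y^k = 2.6, reduced costs: (-2.2, -1.6)
  x^k = (4.0, 4.0), subgradient = b - a^T x = -10.0
  y^{k+1} = 2.6 + 0.1*-10.0 = 1.6
Dual objective at y_4 = 1.6: reduced costs (-0.2, 4.4), box minimizer x = (4.0, 0.0)
g(y_4) = b*y + (c1 - a1*y)*x1 + (c2 - a2*y)*x2 = 22*1.6 + (-0.2)*4.0 + 4.4*0.0 = 35.2 - 0.8 + 0.0 = 34.4


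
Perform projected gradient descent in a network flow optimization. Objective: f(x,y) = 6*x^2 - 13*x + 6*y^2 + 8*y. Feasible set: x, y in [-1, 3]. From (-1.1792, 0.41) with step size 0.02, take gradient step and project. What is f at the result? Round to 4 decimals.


Step 1: Compute gradient at (-1.1792, 0.41).
grad_x = 2*6*-1.1792 - 13 = -27.1504
grad_y = 2*6*0.41 + 8 = 12.92
Step 2: Gradient step.
x_raw = -1.1792 - 0.02*-27.1504 = -0.6362
y_raw = 0.41 - 0.02*12.92 = 0.1516
Step 3: Project onto [-1, 3].
x_proj = clip(-0.6362) = -0.6362
y_proj = clip(0.1516) = 0.1516
Step 4: Evaluate f.
f(-0.6362, 0.1516) = 12.0496


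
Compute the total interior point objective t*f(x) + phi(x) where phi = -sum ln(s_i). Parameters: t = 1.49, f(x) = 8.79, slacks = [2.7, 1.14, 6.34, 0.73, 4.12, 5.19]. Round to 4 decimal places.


Step 1: Compute log-barrier.
ln values: [0.9933, 0.131, 1.8469, -0.3147, 1.4159, 1.6467]
phi = -(0.9933 + 0.131 + 1.8469 - 0.3147 + 1.4159 + 1.6467) = -5.719
Step 2: Compute augmented objective.
t*f(x) = 1.49*8.79 = 13.0971
Total = 13.0971 - 5.719 = 7.3781


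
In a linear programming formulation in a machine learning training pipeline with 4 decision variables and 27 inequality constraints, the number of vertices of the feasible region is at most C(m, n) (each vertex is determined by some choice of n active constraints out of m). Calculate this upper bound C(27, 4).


Each vertex corresponds to some choice of n active constraints out of m, so the number of vertices is at most C(m, n) = m! / (n!(m-n)!).
m = 27, n = 4
Numerator: 27 * 26 * 25 * 24
Denominator: 4! = 24
C(27, 4) = 17550


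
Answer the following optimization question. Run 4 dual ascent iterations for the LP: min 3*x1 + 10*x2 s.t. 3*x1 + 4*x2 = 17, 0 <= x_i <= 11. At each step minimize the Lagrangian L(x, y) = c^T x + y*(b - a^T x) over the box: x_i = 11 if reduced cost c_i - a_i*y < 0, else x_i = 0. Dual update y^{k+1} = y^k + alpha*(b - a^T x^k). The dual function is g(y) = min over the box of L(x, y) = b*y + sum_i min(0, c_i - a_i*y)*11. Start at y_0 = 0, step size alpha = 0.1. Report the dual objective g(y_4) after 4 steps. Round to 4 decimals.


Dual ascent for LP: min 3*x1 + 10*x2, 3*x1 + 4*x2 = 17, 0 <= x_i <= 11
Step 1: y^k = 0.0, reduced costs: (3.0, 10.0)
  x^k = (0.0, 0.0), subgradient = b - a^T x = 17.0
  y^{k+1} = 0.0 + 0.1*17.0 = 1.7
Step 2: y^k = 1.7, reduced costs: (-2.1, 3.2)
  x^k = (11.0, 0.0), subgradient = b - a^T x = -16.0
  y^{k+1} = 1.7 + 0.1*-16.0 = 0.1
Step 3: y^k = 0.1, reduced costs: (2.7, 9.6)
  x^k = (0.0, 0.0), subgradient = b - a^T x = 17.0
  y^{k+1} = 0.1 + 0.1*17.0 = 1.8
Step 4: y^k = 1.8, reduced costs: (-2.4, 2.8)
  x^k = (11.0, 0.0), subgradient = b - a^T x = -16.0
  y^{k+1} = 1.8 + 0.1*-16.0 = 0.2
Dual objective at y_4 = 0.2: reduced costs (2.4, 9.2), box minimizer x = (0.0, 0.0)
g(y_4) = b*y + (c1 - a1*y)*x1 + (c2 - a2*y)*x2 = 17*0.2 + 2.4*0.0 + 9.2*0.0 = 3.4 + 0.0 + 0.0 = 3.4


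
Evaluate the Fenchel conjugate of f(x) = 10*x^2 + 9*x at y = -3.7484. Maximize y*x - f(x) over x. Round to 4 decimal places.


f*(y) = sup_x {y*x - a*x^2 - b*x} = sup_x {(y-b)*x - a*x^2}
FOC: (y - b) - 2a*x = 0 => x* = (y - b)/(2a)
x* = (-3.7484 - 9)/(2*10) = -0.6374
f*(-3.7484) = (y-b)^2/(4a) = (-3.7484 - 9)^2/(4*10)
= 162.5217/40 = 4.063


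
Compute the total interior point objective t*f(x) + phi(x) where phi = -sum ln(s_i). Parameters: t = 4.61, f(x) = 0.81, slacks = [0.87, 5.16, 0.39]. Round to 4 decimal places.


Step 1: Compute log-barrier.
ln values: [-0.1393, 1.6409, -0.9416]
phi = -(-0.1393 + 1.6409 - 0.9416) = -0.5601
Step 2: Compute augmented objective.
t*f(x) = 4.61*0.81 = 3.7341
Total = 3.7341 - 0.5601 = 3.174


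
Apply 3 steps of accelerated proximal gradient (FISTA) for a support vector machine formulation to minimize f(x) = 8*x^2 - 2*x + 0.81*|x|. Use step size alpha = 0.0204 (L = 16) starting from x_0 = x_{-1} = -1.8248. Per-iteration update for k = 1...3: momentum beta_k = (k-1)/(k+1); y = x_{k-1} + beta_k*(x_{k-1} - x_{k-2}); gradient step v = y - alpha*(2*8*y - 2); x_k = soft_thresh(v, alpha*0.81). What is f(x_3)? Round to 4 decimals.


FISTA on f(x) = 8*x^2 - 2*x + 0.81*|x|
L = 16, alpha = 0.0204
Iteration 1: beta = 0.0, y = -1.8248 + 0.0*(-1.8248 + 1.8248) = -1.8248
  grad(y) = -31.1968, v = y - alpha*grad = -1.1884
  prox(v) = soft_thresh(-1.1884, 0.0165) = -1.1719
Iteration 2: beta = 0.3333, y = -1.1719 + 0.3333*(-1.1719 + 1.8248) = -0.9542
  grad(y) = -17.2674, v = y - alpha*grad = -0.602
  prox(v) = soft_thresh(-0.602, 0.0165) = -0.5854
Iteration 3: beta = 0.5, y = -0.5854 + 0.5*(-0.5854 + 1.1719) = -0.2922
  grad(y) = -6.6756, v = y - alpha*grad = -0.156
  prox(v) = soft_thresh(-0.156, 0.0165) = -0.1395
f(x_3) = 8*(-0.1395)^2 - 2*(-0.1395) + 0.81*|-0.1395| = 0.5478


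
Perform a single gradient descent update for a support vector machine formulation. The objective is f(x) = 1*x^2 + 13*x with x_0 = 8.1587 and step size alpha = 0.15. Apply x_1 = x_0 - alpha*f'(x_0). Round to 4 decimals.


We compute the gradient at x_0 and apply the update.
f'(x) = 2*x + 13
f'(8.1587) = 2*8.1587 + 13 = 29.3174
x_1 = 8.1587 - 0.15*29.3174 = 3.7611


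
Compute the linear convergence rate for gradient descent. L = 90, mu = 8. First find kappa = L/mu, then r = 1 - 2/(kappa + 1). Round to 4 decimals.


Step 1: Compute the condition number.
kappa = L/mu = 90/8 = 11.25
Step 2: Compute the convergence rate.
r = 1 - 2/(kappa + 1) = 1 - 2*mu/(L + mu) = (L - mu)/(L + mu) = 82/98 = 0.8367


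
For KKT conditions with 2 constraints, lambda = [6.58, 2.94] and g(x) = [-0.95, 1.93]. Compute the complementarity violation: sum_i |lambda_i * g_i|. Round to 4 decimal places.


KKT complementary slackness check:
lambda_1 * g_1 = 6.58 * -0.95 = -6.251
lambda_2 * g_2 = 2.94 * 1.93 = 5.6742
Total violation = 6.251 + 5.6742 = 11.9252


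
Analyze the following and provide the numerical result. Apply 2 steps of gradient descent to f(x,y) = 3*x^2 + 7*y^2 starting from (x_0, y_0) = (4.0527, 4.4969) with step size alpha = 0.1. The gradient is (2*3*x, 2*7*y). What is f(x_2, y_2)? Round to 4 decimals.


Gradient descent on f(x,y) = 3*x^2 + 7*y^2.
Starting point: (4.0527, 4.4969), alpha = 0.1
Step 1: grad_x = 2*3*4.0527 = 24.3162, grad_y = 2*7*4.4969 = 62.9566
  x_1 = 4.0527 - 0.1*24.3162 = 1.6211
  y_1 = 4.4969 - 0.1*62.9566 = -1.7988
Step 2: grad_x = 2*3*1.6211 = 9.7265, grad_y = 2*7*-1.7988 = -25.1826
  x_2 = 1.6211 - 0.1*9.7265 = 0.6484
  y_2 = -1.7988 - 0.1*-25.1826 = 0.7195
f(0.6484, 0.7195) = 3*0.6484^2 + 7*0.7195^2 = 4.8852


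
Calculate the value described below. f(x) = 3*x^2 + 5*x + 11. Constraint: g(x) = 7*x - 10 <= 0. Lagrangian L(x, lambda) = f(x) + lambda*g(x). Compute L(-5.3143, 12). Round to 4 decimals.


Step 1: Evaluate f(x).
f(-5.3143) = 3*(-5.3143)^2 + 5*(-5.3143) + 11 = 69.1539
Step 2: Evaluate g(x).
g(-5.3143) = 7*-5.3143 - 10 = -47.2001
Step 3: Compute Lagrangian.
L = 69.1539 + 12*-47.2001 = -497.2473


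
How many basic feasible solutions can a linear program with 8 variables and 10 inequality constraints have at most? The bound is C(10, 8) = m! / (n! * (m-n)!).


Each vertex corresponds to some choice of n active constraints out of m, so the number of vertices is at most C(m, n) = m! / (n!(m-n)!).
m = 10, n = 8
Numerator: 10 * 9 * 8 * 7 * 6 * 5 * 4 * 3
Denominator: 8! = 40320
C(10, 8) = 45


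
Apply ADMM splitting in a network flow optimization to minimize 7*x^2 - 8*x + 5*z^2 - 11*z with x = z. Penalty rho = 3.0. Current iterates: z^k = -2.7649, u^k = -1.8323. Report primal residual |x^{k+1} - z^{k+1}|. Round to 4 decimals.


ADMM iteration with rho = 3.0, z^k = -2.7649, u^k = -1.8323
Step 1: x-update.
Minimize 7*x^2 - 8*x + (3.0/2)*(x + 2.7649 - 1.8323)^2
FOC: (2*7 + 3.0)*x = 8 + 3.0*(-2.7649 + 1.8323)
x^{k+1} = 0.306
Step 2: z-update.
Minimize 5*z^2 - 11*z + (3.0/2)*(0.306 - z - 1.8323)^2
FOC: (2*5 + 3.0)*z = 11 + 3.0*(0.306 - 1.8323)
z^{k+1} = 0.4939
Step 3: u-update.
u^{k+1} = -1.8323 + 0.306 - 0.4939 = -2.0202
Step 4: Primal residual = |0.306 - 0.4939| = 0.1879


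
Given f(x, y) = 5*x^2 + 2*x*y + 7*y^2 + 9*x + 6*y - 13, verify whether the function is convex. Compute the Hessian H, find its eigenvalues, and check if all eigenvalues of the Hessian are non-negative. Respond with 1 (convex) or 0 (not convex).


The Hessian of f(x,y) = 5*x^2 + 2*x*y + 7*y^2 + 9*x + 6*y - 13 is:
H = [[10, 2], [2, 14]]
Trace = 10 + 14 = 24
Determinant = 10*14 - (2)^2 = 136
Discriminant = (24)^2 - 4*136 = 32.0
Eigenvalues: lambda_1 = 9.1716, lambda_2 = 14.8284
The function is convex.

1


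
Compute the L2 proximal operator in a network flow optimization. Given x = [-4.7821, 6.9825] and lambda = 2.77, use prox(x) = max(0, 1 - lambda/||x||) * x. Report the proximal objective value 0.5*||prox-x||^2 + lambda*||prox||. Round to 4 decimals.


Step 1: Compute ||x||.
||x|| = 8.4631
Step 2: Compute scaling factor.
scale = max(0, 1 - 2.77/8.4631) = 0.6727
Step 3: prox(x) = [-3.2169, 4.6971]
||prox(x)|| = 5.6931
Step 4: Proximal objective.
0.5*||prox-x||^2 = 3.8365
lambda*||prox|| = 15.7699
Total = 19.6063


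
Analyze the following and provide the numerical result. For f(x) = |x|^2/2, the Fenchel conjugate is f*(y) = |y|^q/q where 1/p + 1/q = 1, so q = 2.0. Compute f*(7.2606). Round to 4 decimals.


The conjugate exponent q satisfies 1/p + 1/q = 1.
p = 2, so q = 2/(2 - 1) = 2.0
|y|^q = 7.2606^2.0 = 52.7163
f*(7.2606) = 52.7163 / 2.0 = 26.3582


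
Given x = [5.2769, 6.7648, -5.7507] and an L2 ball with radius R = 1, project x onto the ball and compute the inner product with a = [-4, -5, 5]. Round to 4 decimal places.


Step 1: Compute ||x|| (intermediates to 6 decimals).
||x|| = sqrt(5.2769^2 + 6.7648^2 + (-5.7507)^2) = 10.32854
Step 2: Project.
Since ||x|| > R, scale = R/||x|| = 1/10.32854 = 0.096819, proj(x) = scale * x
proj(x) = [0.510904, 0.654961, -0.556777]
Step 3: Dot product.
a^T * proj(x) = -4*0.510904 - 5*0.654961 + 5*(-0.556777) = -8.1023


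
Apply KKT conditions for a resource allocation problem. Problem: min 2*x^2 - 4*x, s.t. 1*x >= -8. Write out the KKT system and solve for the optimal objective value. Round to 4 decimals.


Step 1: Try lambda = 0 (constraint inactive).
Stationarity: 2*2*x - 4 = 0
x* = 4/(2*2) = 1.0
Check constraint: 1*1.0 = 1.0 >= -8 -- satisfied.
Step 2: Compute optimal value.
f(x*) = 2*1.0^2 - 4*1.0 = -2.0


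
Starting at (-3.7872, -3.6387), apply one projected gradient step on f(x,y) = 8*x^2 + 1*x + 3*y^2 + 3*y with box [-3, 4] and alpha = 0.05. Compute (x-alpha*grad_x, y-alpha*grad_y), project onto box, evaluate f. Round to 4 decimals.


Step 1: Compute gradient at (-3.7872, -3.6387).
grad_x = 2*8*-3.7872 + 1 = -59.5952
grad_y = 2*3*-3.6387 + 3 = -18.8322
Step 2: Gradient step.
x_raw = -3.7872 - 0.05*-59.5952 = -0.8074
y_raw = -3.6387 - 0.05*-18.8322 = -2.6971
Step 3: Project onto [-3, 4].
x_proj = clip(-0.8074) = -0.8074
y_proj = clip(-2.6971) = -2.6971
Step 4: Evaluate f.
f(-0.8074, -2.6971) = 18.1398


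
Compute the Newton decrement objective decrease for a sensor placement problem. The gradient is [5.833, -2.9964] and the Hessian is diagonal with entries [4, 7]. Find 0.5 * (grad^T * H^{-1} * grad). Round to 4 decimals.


Step 1: H is diagonal, so H^(-1) * g = [1.4583, -0.4281].
Step 2: g^T H^(-1) g = sum_i g_i^2 / H_ii
  = (5.833)^2/4 + (-2.9964)^2/7
  = 8.506 + 1.2826 = 9.7886
Step 3: Objective decrease = 0.5 * g^T H^(-1) g = 4.8943


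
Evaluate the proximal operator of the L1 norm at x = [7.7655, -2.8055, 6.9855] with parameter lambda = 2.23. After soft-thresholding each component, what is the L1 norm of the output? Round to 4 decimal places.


Soft-thresholding with lambda = 2.23:
prox(7.7655) = sign(7.7655)*max(|7.7655| - 2.23, 0) = 5.5355
prox(-2.8055) = sign(-2.8055)*max(|-2.8055| - 2.23, 0) = -0.5755
prox(6.9855) = sign(6.9855)*max(|6.9855| - 2.23, 0) = 4.7555
prox(x) = [5.5355, -0.5755, 4.7555]
||prox(x)||_1 = 5.5355 + 0.5755 + 4.7555 = 10.8665


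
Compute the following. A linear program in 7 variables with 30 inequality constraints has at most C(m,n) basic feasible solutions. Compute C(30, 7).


Each vertex corresponds to some choice of n active constraints out of m, so the number of vertices is at most C(m, n) = m! / (n!(m-n)!).
m = 30, n = 7
Numerator: 30 * 29 * 28 * 27 * 26 * 25 * 24
Denominator: 7! = 5040
C(30, 7) = 2035800


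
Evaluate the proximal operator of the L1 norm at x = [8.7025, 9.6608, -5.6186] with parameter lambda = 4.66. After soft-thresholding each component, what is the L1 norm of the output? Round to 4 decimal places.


Soft-thresholding with lambda = 4.66:
prox(8.7025) = sign(8.7025)*max(|8.7025| - 4.66, 0) = 4.0425
prox(9.6608) = sign(9.6608)*max(|9.6608| - 4.66, 0) = 5.0008
prox(-5.6186) = sign(-5.6186)*max(|-5.6186| - 4.66, 0) = -0.9586
prox(x) = [4.0425, 5.0008, -0.9586]
||prox(x)||_1 = 4.0425 + 5.0008 + 0.9586 = 10.0019


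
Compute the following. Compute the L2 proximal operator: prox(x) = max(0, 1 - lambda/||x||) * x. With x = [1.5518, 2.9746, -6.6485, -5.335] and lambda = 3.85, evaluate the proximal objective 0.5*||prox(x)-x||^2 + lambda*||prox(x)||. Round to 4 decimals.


Step 1: Compute ||x||.
||x|| = 9.1608
Step 2: Compute scaling factor.
scale = max(0, 1 - 3.85/9.1608) = 0.5797
Step 3: prox(x) = [0.8996, 1.7245, -3.8544, -3.0929]
||prox(x)|| = 5.3108
Step 4: Proximal objective.
0.5*||prox-x||^2 = 7.4113
lambda*||prox|| = 20.4466
Total = 27.858


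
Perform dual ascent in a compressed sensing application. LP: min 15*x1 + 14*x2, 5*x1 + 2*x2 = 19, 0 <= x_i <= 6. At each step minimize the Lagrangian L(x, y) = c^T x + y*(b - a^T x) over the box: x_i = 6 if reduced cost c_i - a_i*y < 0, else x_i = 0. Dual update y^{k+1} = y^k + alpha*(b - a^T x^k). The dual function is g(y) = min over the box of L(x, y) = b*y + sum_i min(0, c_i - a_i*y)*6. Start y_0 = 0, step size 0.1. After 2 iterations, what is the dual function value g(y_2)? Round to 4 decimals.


Dual ascent for LP: min 15*x1 + 14*x2, 5*x1 + 2*x2 = 19, 0 <= x_i <= 6
Step 1: y^k = 0.0, reduced costs: (15.0, 14.0)
  x^k = (0.0, 0.0), subgradient = b - a^T x = 19.0
  y^{k+1} = 0.0 + 0.1*19.0 = 1.9
Step 2: y^k = 1.9, reduced costs: (5.5, 10.2)
  x^k = (0.0, 0.0), subgradient = b - a^T x = 19.0
  y^{k+1} = 1.9 + 0.1*19.0 = 3.8
Dual objective at y_2 = 3.8: reduced costs (-4.0, 6.4), box minimizer x = (6.0, 0.0)
g(y_2) = b*y + (c1 - a1*y)*x1 + (c2 - a2*y)*x2 = 19*3.8 + (-4.0)*6.0 + 6.4*0.0 = 72.2 - 24.0 + 0.0 = 48.2


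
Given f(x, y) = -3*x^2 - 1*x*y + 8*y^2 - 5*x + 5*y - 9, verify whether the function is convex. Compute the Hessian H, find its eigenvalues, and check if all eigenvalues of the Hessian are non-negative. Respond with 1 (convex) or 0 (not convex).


The Hessian of f(x,y) = -3*x^2 - 1*x*y + 8*y^2 - 5*x + 5*y - 9 is:
H = [[-6, -1], [-1, 16]]
Trace = -6 + 16 = 10
Determinant = -6*16 - (-1)^2 = -97
Discriminant = (10)^2 - 4*-97 = 488.0
Eigenvalues: lambda_1 = -6.0454, lambda_2 = 16.0454
The function is not convex.

0


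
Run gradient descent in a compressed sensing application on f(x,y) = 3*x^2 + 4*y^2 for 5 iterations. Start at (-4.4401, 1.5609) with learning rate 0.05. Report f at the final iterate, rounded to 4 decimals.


Gradient descent on f(x,y) = 3*x^2 + 4*y^2.
Starting point: (-4.4401, 1.5609), alpha = 0.05
Step 1: grad_x = 2*3*-4.4401 = -26.6406, grad_y = 2*4*1.5609 = 12.4872
  x_1 = -4.4401 - 0.05*-26.6406 = -3.1081
  y_1 = 1.5609 - 0.05*12.4872 = 0.9365
Step 2: grad_x = 2*3*-3.1081 = -18.6484, grad_y = 2*4*0.9365 = 7.4923
  x_2 = -3.1081 - 0.05*-18.6484 = -2.1756
  y_2 = 0.9365 - 0.05*7.4923 = 0.5619
Step 3: grad_x = 2*3*-2.1756 = -13.0539, grad_y = 2*4*0.5619 = 4.4954
  x_3 = -2.1756 - 0.05*-13.0539 = -1.523
  y_3 = 0.5619 - 0.05*4.4954 = 0.3372
Step 4: grad_x = 2*3*-1.523 = -9.1377, grad_y = 2*4*0.3372 = 2.6972
  x_4 = -1.523 - 0.05*-9.1377 = -1.0661
  y_4 = 0.3372 - 0.05*2.6972 = 0.2023
Step 5: grad_x = 2*3*-1.0661 = -6.3964, grad_y = 2*4*0.2023 = 1.6183
  x_5 = -1.0661 - 0.05*-6.3964 = -0.7462
  y_5 = 0.2023 - 0.05*1.6183 = 0.1214
f(-0.7462, 0.1214) = 3*(-0.7462)^2 + 4*0.1214^2 = 1.7296


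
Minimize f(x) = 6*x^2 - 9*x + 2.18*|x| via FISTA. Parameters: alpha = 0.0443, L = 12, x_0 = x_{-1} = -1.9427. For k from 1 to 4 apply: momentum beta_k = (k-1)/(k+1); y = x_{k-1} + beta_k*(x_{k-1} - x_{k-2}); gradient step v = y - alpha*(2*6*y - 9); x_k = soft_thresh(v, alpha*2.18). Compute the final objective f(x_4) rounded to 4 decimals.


FISTA on f(x) = 6*x^2 - 9*x + 2.18*|x|
L = 12, alpha = 0.0443
Iteration 1: beta = 0.0, y = -1.9427 + 0.0*(-1.9427 + 1.9427) = -1.9427
  grad(y) = -32.3124, v = y - alpha*grad = -0.5113
  prox(v) = soft_thresh(-0.5113, 0.0966) = -0.4147
Iteration 2: beta = 0.3333, y = -0.4147 + 0.3333*(-0.4147 + 1.9427) = 0.0947
  grad(y) = -7.8642, v = y - alpha*grad = 0.443
  prox(v) = soft_thresh(0.443, 0.0966) = 0.3465
Iteration 3: beta = 0.5, y = 0.3465 + 0.5*(0.3465 + 0.4147) = 0.727
  grad(y) = -0.2756, v = y - alpha*grad = 0.7392
  prox(v) = soft_thresh(0.7392, 0.0966) = 0.6427
Iteration 4: beta = 0.6, y = 0.6427 + 0.6*(0.6427 - 0.3465) = 0.8204
  grad(y) = 0.8447, v = y - alpha*grad = 0.783
  prox(v) = soft_thresh(0.783, 0.0966) = 0.6864
f(x_4) = 6*0.6864^2 - 9*0.6864 + 2.18*|0.6864| = -1.8544


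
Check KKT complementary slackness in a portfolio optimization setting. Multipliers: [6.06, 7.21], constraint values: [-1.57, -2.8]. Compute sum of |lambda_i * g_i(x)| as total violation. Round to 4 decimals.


KKT complementary slackness check:
lambda_1 * g_1 = 6.06 * -1.57 = -9.5142
lambda_2 * g_2 = 7.21 * -2.8 = -20.188
Total violation = 9.5142 + 20.188 = 29.7022


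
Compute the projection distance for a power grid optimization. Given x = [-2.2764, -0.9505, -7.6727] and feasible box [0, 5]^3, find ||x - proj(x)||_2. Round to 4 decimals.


Project each component onto [0, 5].
clip(-2.2764) = 0.0, clip(-0.9505) = 0.0, clip(-7.6727) = 0.0
Projection = [0.0, 0.0, 0.0]
Squared diffs: [5.182, 0.9035, 58.8703]
Distance = sqrt(64.9558) = 8.0595


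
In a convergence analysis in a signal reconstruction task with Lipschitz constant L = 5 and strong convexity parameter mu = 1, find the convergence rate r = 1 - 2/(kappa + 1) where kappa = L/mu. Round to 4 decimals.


Step 1: Compute the condition number.
kappa = L/mu = 5/1 = 5.0
Step 2: Compute the convergence rate.
r = 1 - 2/(kappa + 1) = 1 - 2*mu/(L + mu) = (L - mu)/(L + mu) = 4/6 = 0.6667


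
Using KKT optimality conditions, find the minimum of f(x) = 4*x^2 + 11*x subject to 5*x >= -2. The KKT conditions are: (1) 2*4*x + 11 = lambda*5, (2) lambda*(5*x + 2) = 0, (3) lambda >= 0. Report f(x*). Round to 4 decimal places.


Step 1: Try lambda = 0 (constraint inactive).
x_unc = -11/(2*4) = -1.375
Check: 5*-1.375 = -6.875 < -2 -- violated!
Step 2: Constraint must be active: 5*x = -2
x* = -2/5 = -0.4
lambda = (2*4*(-0.4) + 11)/5 = 1.56
Step 3: Compute optimal value.
f(x*) = 4*(-0.4)^2 + 11*(-0.4) = -3.76


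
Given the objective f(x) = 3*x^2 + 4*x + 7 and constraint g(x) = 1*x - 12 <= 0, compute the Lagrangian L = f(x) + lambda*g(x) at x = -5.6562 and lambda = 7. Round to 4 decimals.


Step 1: Evaluate f(x).
f(-5.6562) = 3*(-5.6562)^2 + 4*(-5.6562) + 7 = 80.353
Step 2: Evaluate g(x).
g(-5.6562) = 1*-5.6562 - 12 = -17.6562
Step 3: Compute Lagrangian.
L = 80.353 + 7*-17.6562 = -43.2404


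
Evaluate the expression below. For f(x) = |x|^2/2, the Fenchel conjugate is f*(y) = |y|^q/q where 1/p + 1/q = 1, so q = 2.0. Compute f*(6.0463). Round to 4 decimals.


The conjugate exponent q satisfies 1/p + 1/q = 1.
p = 2, so q = 2/(2 - 1) = 2.0
|y|^q = 6.0463^2.0 = 36.5577
f*(6.0463) = 36.5577 / 2.0 = 18.2789


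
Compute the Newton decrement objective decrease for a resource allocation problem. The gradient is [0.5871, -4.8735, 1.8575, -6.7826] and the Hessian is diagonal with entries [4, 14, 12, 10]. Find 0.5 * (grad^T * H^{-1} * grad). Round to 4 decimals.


Step 1: H is diagonal, so H^(-1) * g = [0.1468, -0.3481, 0.1548, -0.6783].
Step 2: g^T H^(-1) g = sum_i g_i^2 / H_ii
  = (0.5871)^2/4 + (-4.8735)^2/14 + (1.8575)^2/12 + (-6.7826)^2/10
  = 0.0862 + 1.6965 + 0.2875 + 4.6004 = 6.6706
Step 3: Objective decrease = 0.5 * g^T H^(-1) g = 3.3353


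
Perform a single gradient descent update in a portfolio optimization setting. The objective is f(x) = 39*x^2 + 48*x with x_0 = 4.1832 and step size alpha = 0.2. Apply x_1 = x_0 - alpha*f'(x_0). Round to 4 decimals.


We compute the gradient at x_0 and apply the update.
f'(x) = 78*x + 48
f'(4.1832) = 78*4.1832 + 48 = 374.2896
x_1 = 4.1832 - 0.2*374.2896 = -70.6747


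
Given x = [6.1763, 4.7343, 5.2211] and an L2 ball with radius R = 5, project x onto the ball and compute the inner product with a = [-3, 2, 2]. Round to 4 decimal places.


Step 1: Compute ||x|| (intermediates to 6 decimals).
||x|| = sqrt(6.1763^2 + 4.7343^2 + 5.2211^2) = 9.371241
Step 2: Project.
Since ||x|| > R, scale = R/||x|| = 5/9.371241 = 0.533547, proj(x) = scale * x
proj(x) = [3.295346, 2.525972, 2.785702]
Step 3: Dot product.
a^T * proj(x) = -3*3.295346 + 2*2.525972 + 2*2.785702 = 0.7373


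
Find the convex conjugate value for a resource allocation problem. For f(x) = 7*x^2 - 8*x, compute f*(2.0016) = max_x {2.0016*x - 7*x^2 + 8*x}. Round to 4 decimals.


f*(y) = sup_x {y*x - a*x^2 - b*x} = sup_x {(y-b)*x - a*x^2}
FOC: (y - b) - 2a*x = 0 => x* = (y - b)/(2a)
x* = (2.0016 + 8)/(2*7) = 0.7144
f*(2.0016) = (y-b)^2/(4a) = (2.0016 + 8)^2/(4*7)
= 100.032/28 = 3.5726


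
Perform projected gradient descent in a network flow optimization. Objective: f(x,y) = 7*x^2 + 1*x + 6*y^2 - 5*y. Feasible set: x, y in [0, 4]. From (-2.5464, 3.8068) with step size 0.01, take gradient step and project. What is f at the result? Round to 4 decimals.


Step 1: Compute gradient at (-2.5464, 3.8068).
grad_x = 2*7*-2.5464 + 1 = -34.6496
grad_y = 2*6*3.8068 - 5 = 40.6816
Step 2: Gradient step.
x_raw = -2.5464 - 0.01*-34.6496 = -2.1999
y_raw = 3.8068 - 0.01*40.6816 = 3.4
Step 3: Project onto [0, 4].
x_proj = clip(-2.1999) = 0.0
y_proj = clip(3.4) = 3.4
Step 4: Evaluate f.
f(0.0, 3.4) = 52.3594


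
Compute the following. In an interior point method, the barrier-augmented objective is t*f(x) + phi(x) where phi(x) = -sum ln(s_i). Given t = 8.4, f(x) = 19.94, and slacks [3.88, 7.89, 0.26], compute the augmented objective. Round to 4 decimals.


Step 1: Compute log-barrier.
ln values: [1.3558, 2.0656, -1.3471]
phi = -(1.3558 + 2.0656 - 1.3471) = -2.0744
Step 2: Compute augmented objective.
t*f(x) = 8.4*19.94 = 167.496
Total = 167.496 - 2.0744 = 165.4216


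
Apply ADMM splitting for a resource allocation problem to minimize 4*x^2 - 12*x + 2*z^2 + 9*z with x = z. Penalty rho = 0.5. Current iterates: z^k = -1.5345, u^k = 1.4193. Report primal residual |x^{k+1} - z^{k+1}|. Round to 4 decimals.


ADMM iteration with rho = 0.5, z^k = -1.5345, u^k = 1.4193
Step 1: x-update.
Minimize 4*x^2 - 12*x + (0.5/2)*(x + 1.5345 + 1.4193)^2
FOC: (2*4 + 0.5)*x = 12 + 0.5*(-1.5345 - 1.4193)
x^{k+1} = 1.238
Step 2: z-update.
Minimize 2*z^2 + 9*z + (0.5/2)*(1.238 - z + 1.4193)^2
FOC: (2*2 + 0.5)*z = -9 + 0.5*(1.238 + 1.4193)
z^{k+1} = -1.7047
Step 3: u-update.
u^{k+1} = 1.4193 + 1.238 + 1.7047 = 4.3621
Step 4: Primal residual = |1.238 + 1.7047| = 2.9428


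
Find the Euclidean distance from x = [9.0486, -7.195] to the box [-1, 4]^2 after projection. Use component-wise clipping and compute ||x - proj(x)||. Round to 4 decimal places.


Project each component onto [-1, 4].
clip(9.0486) = 4.0, clip(-7.195) = -1.0
Projection = [4.0, -1.0]
Squared diffs: [25.4884, 38.378]
Distance = sqrt(63.8664) = 7.9916


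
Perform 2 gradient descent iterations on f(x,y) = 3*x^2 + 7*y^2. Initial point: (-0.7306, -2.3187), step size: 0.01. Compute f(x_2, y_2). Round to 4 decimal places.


Gradient descent on f(x,y) = 3*x^2 + 7*y^2.
Starting point: (-0.7306, -2.3187), alpha = 0.01
Step 1: grad_x = 2*3*-0.7306 = -4.3836, grad_y = 2*7*-2.3187 = -32.4618
  x_1 = -0.7306 - 0.01*-4.3836 = -0.6868
  y_1 = -2.3187 - 0.01*-32.4618 = -1.9941
Step 2: grad_x = 2*3*-0.6868 = -4.1206, grad_y = 2*7*-1.9941 = -27.9171
  x_2 = -0.6868 - 0.01*-4.1206 = -0.6456
  y_2 = -1.9941 - 0.01*-27.9171 = -1.7149
f(-0.6456, -1.7149) = 3*(-0.6456)^2 + 7*(-1.7149)^2 = 21.8367


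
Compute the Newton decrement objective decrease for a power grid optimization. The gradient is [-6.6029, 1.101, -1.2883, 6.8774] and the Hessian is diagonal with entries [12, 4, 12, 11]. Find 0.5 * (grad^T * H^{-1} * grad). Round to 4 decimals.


Step 1: H is diagonal, so H^(-1) * g = [-0.5502, 0.2753, -0.1074, 0.6252].
Step 2: g^T H^(-1) g = sum_i g_i^2 / H_ii
  = (-6.6029)^2/12 + (1.101)^2/4 + (-1.2883)^2/12 + (6.8774)^2/11
  = 3.6332 + 0.3031 + 0.1383 + 4.2999 = 8.3744
Step 3: Objective decrease = 0.5 * g^T H^(-1) g = 4.1872


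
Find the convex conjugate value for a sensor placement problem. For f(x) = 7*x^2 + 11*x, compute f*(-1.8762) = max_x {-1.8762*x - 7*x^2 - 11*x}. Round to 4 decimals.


f*(y) = sup_x {y*x - a*x^2 - b*x} = sup_x {(y-b)*x - a*x^2}
FOC: (y - b) - 2a*x = 0 => x* = (y - b)/(2a)
x* = (-1.8762 - 11)/(2*7) = -0.9197
f*(-1.8762) = (y-b)^2/(4a) = (-1.8762 - 11)^2/(4*7)
= 165.7965/28 = 5.9213


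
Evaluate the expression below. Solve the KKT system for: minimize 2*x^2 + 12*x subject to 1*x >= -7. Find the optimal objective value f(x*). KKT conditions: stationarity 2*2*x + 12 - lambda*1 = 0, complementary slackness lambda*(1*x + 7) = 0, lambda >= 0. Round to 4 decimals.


Step 1: Try lambda = 0 (constraint inactive).
Stationarity: 2*2*x + 12 = 0
x* = -12/(2*2) = -3.0
Check constraint: 1*-3.0 = -3.0 >= -7 -- satisfied.
Step 2: Compute optimal value.
f(x*) = 2*(-3.0)^2 + 12*(-3.0) = -18.0


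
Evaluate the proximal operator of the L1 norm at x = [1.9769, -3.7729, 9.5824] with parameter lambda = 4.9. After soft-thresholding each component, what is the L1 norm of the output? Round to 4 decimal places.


Soft-thresholding with lambda = 4.9:
prox(1.9769) = sign(1.9769)*max(|1.9769| - 4.9, 0) = 0.0
prox(-3.7729) = sign(-3.7729)*max(|-3.7729| - 4.9, 0) = 0.0
prox(9.5824) = sign(9.5824)*max(|9.5824| - 4.9, 0) = 4.6824
prox(x) = [0.0, 0.0, 4.6824]
||prox(x)||_1 = 0.0 + 0.0 + 4.6824 = 4.6824


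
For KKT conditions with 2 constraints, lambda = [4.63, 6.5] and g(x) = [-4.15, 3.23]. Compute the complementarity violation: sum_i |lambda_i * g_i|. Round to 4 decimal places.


KKT complementary slackness check:
lambda_1 * g_1 = 4.63 * -4.15 = -19.2145
lambda_2 * g_2 = 6.5 * 3.23 = 20.995
Total violation = 19.2145 + 20.995 = 40.2095


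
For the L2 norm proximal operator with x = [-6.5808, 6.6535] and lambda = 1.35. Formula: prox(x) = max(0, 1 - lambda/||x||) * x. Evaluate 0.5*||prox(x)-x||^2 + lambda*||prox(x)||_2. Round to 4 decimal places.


Step 1: Compute ||x||.
||x|| = 9.3582
Step 2: Compute scaling factor.
scale = max(0, 1 - 1.35/9.3582) = 0.8557
Step 3: prox(x) = [-5.6315, 5.6937]
||prox(x)|| = 8.0082
Step 4: Proximal objective.
0.5*||prox-x||^2 = 0.9113
lambda*||prox|| = 10.8111
Total = 11.7223


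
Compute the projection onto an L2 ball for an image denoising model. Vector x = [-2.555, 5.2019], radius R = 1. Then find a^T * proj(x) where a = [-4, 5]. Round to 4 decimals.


Step 1: Compute ||x|| (intermediates to 6 decimals).
||x|| = sqrt((-2.555)^2 + 5.2019^2) = 5.795497
Step 2: Project.
Since ||x|| > R, scale = R/||x|| = 1/5.795497 = 0.172548, proj(x) = scale * x
proj(x) = [-0.44086, 0.897577]
Step 3: Dot product.
a^T * proj(x) = -4*(-0.44086) + 5*0.897577 = 6.2513


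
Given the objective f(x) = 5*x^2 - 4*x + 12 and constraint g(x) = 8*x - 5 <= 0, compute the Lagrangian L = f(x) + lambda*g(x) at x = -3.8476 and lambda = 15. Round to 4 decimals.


Step 1: Evaluate f(x).
f(-3.8476) = 5*(-3.8476)^2 - 4*(-3.8476) + 12 = 101.4105
Step 2: Evaluate g(x).
g(-3.8476) = 8*-3.8476 - 5 = -35.7808
Step 3: Compute Lagrangian.
L = 101.4105 + 15*-35.7808 = -435.3015


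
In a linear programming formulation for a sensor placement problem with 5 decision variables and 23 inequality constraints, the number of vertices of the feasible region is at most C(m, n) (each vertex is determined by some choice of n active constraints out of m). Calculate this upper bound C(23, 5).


Each vertex corresponds to some choice of n active constraints out of m, so the number of vertices is at most C(m, n) = m! / (n!(m-n)!).
m = 23, n = 5
Numerator: 23 * 22 * 21 * 20 * 19
Denominator: 5! = 120
C(23, 5) = 33649


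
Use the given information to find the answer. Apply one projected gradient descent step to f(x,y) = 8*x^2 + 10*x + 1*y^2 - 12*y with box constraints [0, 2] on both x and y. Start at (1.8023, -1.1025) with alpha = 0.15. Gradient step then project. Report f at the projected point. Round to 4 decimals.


Step 1: Compute gradient at (1.8023, -1.1025).
grad_x = 2*8*1.8023 + 10 = 38.8368
grad_y = 2*1*-1.1025 - 12 = -14.205
Step 2: Gradient step.
x_raw = 1.8023 - 0.15*38.8368 = -4.0232
y_raw = -1.1025 - 0.15*-14.205 = 1.0283
Step 3: Project onto [0, 2].
x_proj = clip(-4.0232) = 0.0
y_proj = clip(1.0283) = 1.0283
Step 4: Evaluate f.
f(0.0, 1.0283) = -11.2817


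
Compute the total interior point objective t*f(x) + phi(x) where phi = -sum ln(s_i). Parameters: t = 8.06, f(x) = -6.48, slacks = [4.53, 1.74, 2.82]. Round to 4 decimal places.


Step 1: Compute log-barrier.
ln values: [1.5107, 0.5539, 1.0367]
phi = -(1.5107 + 0.5539 + 1.0367) = -3.1013
Step 2: Compute augmented objective.
t*f(x) = 8.06*-6.48 = -52.2288
Total = -52.2288 - 3.1013 = -55.3301


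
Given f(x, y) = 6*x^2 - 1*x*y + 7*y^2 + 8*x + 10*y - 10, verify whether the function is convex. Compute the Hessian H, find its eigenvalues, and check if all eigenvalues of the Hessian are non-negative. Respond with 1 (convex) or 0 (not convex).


The Hessian of f(x,y) = 6*x^2 - 1*x*y + 7*y^2 + 8*x + 10*y - 10 is:
H = [[12, -1], [-1, 14]]
Trace = 12 + 14 = 26
Determinant = 12*14 - (-1)^2 = 167
Discriminant = (26)^2 - 4*167 = 8.0
Eigenvalues: lambda_1 = 11.5858, lambda_2 = 14.4142
The function is convex.

1


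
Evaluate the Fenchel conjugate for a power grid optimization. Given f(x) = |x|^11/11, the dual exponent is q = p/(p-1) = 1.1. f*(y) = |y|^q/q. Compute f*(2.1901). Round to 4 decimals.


The conjugate exponent q satisfies 1/p + 1/q = 1.
p = 11, so q = 11/(11 - 1) = 1.1
|y|^q = 2.1901^1.1 = 2.3687
f*(2.1901) = 2.3687 / 1.1 = 2.1534
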